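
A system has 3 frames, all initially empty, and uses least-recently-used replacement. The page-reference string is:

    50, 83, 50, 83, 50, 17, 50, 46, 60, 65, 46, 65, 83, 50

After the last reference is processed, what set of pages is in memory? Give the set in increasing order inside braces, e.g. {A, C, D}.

50 → miss, frames (50)
83 → miss, frames (50 83)
50 → hit
83 → hit
50 → hit
17 → miss, frames (83 50 17)
50 → hit
46 → miss, evict 83, frames (17 50 46)
60 → miss, evict 17, frames (50 46 60)
65 → miss, evict 50, frames (46 60 65)
46 → hit
65 → hit
83 → miss, evict 60, frames (46 65 83)
50 → miss, evict 46, frames (65 83 50)

{50, 65, 83}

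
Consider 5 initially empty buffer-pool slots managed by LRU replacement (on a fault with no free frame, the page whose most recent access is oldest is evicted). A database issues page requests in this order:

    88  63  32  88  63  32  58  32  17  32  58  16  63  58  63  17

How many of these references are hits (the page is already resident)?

10

88 -> miss, frames {88}
63 -> miss, frames {88,63}
32 -> miss, frames {88,63,32}
88 -> hit
63 -> hit
32 -> hit
58 -> miss, frames {88,63,32,58}
32 -> hit
17 -> miss, frames {88,63,58,32,17}
32 -> hit
58 -> hit
16 -> miss, evict 88, frames {63,17,32,58,16}
63 -> hit
58 -> hit
63 -> hit
17 -> hit
Hits: 10.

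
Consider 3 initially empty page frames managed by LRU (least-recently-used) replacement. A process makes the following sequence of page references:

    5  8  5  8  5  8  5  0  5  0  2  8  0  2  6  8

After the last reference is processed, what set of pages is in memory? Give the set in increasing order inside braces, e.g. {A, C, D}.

{2, 6, 8}

5 -> miss, frames (5)
8 -> miss, frames (5 8)
5 -> hit
8 -> hit
5 -> hit
8 -> hit
5 -> hit
0 -> miss, frames (8 5 0)
5 -> hit
0 -> hit
2 -> miss, evict 8, frames (5 0 2)
8 -> miss, evict 5, frames (0 2 8)
0 -> hit
2 -> hit
6 -> miss, evict 8, frames (0 2 6)
8 -> miss, evict 0, frames (2 6 8)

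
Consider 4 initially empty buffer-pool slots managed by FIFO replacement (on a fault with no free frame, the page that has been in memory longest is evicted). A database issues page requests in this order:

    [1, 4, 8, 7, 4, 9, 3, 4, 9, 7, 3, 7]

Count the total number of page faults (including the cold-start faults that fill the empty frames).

7

1 → miss, frames [1]
4 → miss, frames [1, 4]
8 → miss, frames [1, 4, 8]
7 → miss, frames [1, 4, 8, 7]
4 → hit
9 → miss, evict 1, frames [4, 8, 7, 9]
3 → miss, evict 4, frames [8, 7, 9, 3]
4 → miss, evict 8, frames [7, 9, 3, 4]
9 → hit
7 → hit
3 → hit
7 → hit
Page faults: 7.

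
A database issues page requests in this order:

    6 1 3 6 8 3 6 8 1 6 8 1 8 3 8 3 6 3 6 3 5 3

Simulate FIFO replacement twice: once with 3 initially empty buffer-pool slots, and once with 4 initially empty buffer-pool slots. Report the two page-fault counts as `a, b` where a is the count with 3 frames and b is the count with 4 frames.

3 frames: F F F . F . F . F . . . . F F . F . . . F F → 11 faults.
4 frames: F F F . F . . . . . . . . . . . . . . . F . → 5 faults.
5 < 11: adding a frame reduced faults, as is typical.

11, 5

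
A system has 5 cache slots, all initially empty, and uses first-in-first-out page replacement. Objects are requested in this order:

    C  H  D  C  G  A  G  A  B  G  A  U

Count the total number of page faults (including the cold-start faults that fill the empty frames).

C → miss, frames {C}
H → miss, frames {C,H}
D → miss, frames {C,H,D}
C → hit
G → miss, frames {C,H,D,G}
A → miss, frames {C,H,D,G,A}
G → hit
A → hit
B → miss, evict C, frames {H,D,G,A,B}
G → hit
A → hit
U → miss, evict H, frames {D,G,A,B,U}
Page faults: 7.

7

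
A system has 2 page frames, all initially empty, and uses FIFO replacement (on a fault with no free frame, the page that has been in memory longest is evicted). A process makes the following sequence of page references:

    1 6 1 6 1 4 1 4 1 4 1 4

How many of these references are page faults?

4

1 -> miss, frames (1)
6 -> miss, frames (1 6)
1 -> hit
6 -> hit
1 -> hit
4 -> miss, evict 1, frames (6 4)
1 -> miss, evict 6, frames (4 1)
4 -> hit
1 -> hit
4 -> hit
1 -> hit
4 -> hit
Page faults: 4.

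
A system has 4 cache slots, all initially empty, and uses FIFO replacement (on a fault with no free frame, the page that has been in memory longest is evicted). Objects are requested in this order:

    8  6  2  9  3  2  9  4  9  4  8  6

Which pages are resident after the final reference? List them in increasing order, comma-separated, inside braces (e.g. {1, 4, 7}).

{3, 4, 6, 8}

8 -> fault, frames (8)
6 -> fault, frames (8 6)
2 -> fault, frames (8 6 2)
9 -> fault, frames (8 6 2 9)
3 -> fault, evict 8, frames (6 2 9 3)
2 -> hit
9 -> hit
4 -> fault, evict 6, frames (2 9 3 4)
9 -> hit
4 -> hit
8 -> fault, evict 2, frames (9 3 4 8)
6 -> fault, evict 9, frames (3 4 8 6)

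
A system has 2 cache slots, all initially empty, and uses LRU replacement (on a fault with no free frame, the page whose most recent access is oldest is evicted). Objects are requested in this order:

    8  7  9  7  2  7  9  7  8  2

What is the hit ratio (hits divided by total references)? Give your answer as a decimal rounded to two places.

8 → fault, frames (8)
7 → fault, frames (8 7)
9 → fault, evict 8, frames (7 9)
7 → hit
2 → fault, evict 9, frames (7 2)
7 → hit
9 → fault, evict 2, frames (7 9)
7 → hit
8 → fault, evict 9, frames (7 8)
2 → fault, evict 7, frames (8 2)
Hits: 3 of 10 references → 3/10 = 0.3000.

0.30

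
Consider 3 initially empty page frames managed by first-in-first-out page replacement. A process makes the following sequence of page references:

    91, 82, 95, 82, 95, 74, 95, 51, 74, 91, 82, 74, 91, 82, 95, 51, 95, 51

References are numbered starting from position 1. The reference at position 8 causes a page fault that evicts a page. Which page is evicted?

pos 1: 91 → miss, frames [91]
pos 2: 82 → miss, frames [91, 82]
pos 3: 95 → miss, frames [91, 82, 95]
pos 4: 82 → hit
pos 5: 95 → hit
pos 6: 74 → miss, evict 91, frames [82, 95, 74]
pos 7: 95 → hit
pos 8: 51 → miss, evict 82, frames [95, 74, 51]
At position 8, page 82 is evicted.

82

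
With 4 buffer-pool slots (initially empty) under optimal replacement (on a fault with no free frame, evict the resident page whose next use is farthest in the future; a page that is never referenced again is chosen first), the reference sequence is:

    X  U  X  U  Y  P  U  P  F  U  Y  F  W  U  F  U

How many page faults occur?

6

X: miss, frames [X]
U: miss, frames [X, U]
X: hit
U: hit
Y: miss, frames [X, U, Y]
P: miss, frames [X, U, Y, P]
U: hit
P: hit
F: miss, evict P, frames [X, U, Y, F]
U: hit
Y: hit
F: hit
W: miss, evict Y, frames [X, U, F, W]
U: hit
F: hit
U: hit
Page faults: 6.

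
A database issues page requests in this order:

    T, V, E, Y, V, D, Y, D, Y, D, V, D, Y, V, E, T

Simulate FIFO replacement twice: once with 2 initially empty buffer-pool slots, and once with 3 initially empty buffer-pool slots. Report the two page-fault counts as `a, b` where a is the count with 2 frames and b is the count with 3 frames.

13, 8

2 frames: F F F F F F F . . . F F F F F F → 13 faults.
3 frames: F F F F . F . . . . F . . . F F → 8 faults.
8 < 13: adding a frame reduced faults, as is typical.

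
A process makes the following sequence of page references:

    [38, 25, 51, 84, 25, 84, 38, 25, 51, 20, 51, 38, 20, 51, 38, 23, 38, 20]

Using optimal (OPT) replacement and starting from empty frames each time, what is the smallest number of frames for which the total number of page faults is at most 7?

f=1: 18 faults
f=2: 11 faults
f=3: 7 faults
f=4: 6 faults
f=5: 6 faults
f=6: 6 faults
Smallest f with faults ≤ 7 is 3.

3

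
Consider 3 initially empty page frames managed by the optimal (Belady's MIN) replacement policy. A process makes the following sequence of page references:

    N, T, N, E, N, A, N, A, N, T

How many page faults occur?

N: fault, frames {N}
T: fault, frames {N,T}
N: hit
E: fault, frames {N,T,E}
N: hit
A: fault, evict E, frames {N,T,A}
N: hit
A: hit
N: hit
T: hit
Page faults: 4.

4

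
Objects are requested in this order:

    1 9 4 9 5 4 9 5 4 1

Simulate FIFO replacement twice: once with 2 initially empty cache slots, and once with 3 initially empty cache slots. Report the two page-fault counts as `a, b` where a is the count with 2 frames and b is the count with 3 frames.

2 frames: F F F . F . F . F F → 7 faults.
3 frames: F F F . F . . . . F → 5 faults.
5 < 7: adding a frame reduced faults, as is typical.

7, 5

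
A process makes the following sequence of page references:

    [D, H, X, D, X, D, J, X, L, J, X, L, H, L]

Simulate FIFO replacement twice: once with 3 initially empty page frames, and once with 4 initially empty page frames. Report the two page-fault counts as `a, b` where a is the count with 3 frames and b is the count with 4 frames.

3 frames: F F F . . . F . F . . . F . → 6 faults.
4 frames: F F F . . . F . F . . . . . → 5 faults.
5 < 6: adding a frame reduced faults, as is typical.

6, 5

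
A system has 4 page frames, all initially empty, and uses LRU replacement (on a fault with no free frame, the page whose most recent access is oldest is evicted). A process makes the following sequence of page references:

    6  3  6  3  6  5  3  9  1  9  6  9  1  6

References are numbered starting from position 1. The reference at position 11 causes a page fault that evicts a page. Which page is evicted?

5

pos 1: 6 -> miss, frames {6}
pos 2: 3 -> miss, frames {6,3}
pos 3: 6 -> hit
pos 4: 3 -> hit
pos 5: 6 -> hit
pos 6: 5 -> miss, frames {3,6,5}
pos 7: 3 -> hit
pos 8: 9 -> miss, frames {6,5,3,9}
pos 9: 1 -> miss, evict 6, frames {5,3,9,1}
pos 10: 9 -> hit
pos 11: 6 -> miss, evict 5, frames {3,1,9,6}
At position 11, page 5 is evicted.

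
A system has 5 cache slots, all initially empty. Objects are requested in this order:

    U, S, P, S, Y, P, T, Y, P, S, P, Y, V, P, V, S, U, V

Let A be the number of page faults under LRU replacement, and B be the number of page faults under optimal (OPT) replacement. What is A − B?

1

Under LRU: F F F . F . F . . . . . F . . . F . → 7 faults.
Under OPT: F F F . F . F . . . . . F . . . . . → 6 faults.
A − B = 7 − 6 = 1.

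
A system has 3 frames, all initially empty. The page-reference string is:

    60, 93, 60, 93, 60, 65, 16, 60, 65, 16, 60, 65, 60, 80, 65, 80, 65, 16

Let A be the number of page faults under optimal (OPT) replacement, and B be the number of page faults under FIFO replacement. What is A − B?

-3

Under OPT: F F . . . F F . . . . . . F . . . . → 5 faults.
Under FIFO: F F . . . F F F . . . . . F F . . F → 8 faults.
A − B = 5 − 8 = -3.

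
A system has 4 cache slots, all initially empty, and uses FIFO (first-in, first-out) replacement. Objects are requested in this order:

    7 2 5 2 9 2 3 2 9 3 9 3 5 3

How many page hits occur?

9

7 → miss, frames [7]
2 → miss, frames [7, 2]
5 → miss, frames [7, 2, 5]
2 → hit
9 → miss, frames [7, 2, 5, 9]
2 → hit
3 → miss, evict 7, frames [2, 5, 9, 3]
2 → hit
9 → hit
3 → hit
9 → hit
3 → hit
5 → hit
3 → hit
Hits: 9.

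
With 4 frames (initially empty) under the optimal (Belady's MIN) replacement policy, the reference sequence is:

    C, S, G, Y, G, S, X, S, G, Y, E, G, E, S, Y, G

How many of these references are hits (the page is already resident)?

10

C -> fault, frames {C}
S -> fault, frames {C,S}
G -> fault, frames {C,S,G}
Y -> fault, frames {C,S,G,Y}
G -> hit
S -> hit
X -> fault, evict C, frames {S,G,Y,X}
S -> hit
G -> hit
Y -> hit
E -> fault, evict X, frames {S,G,Y,E}
G -> hit
E -> hit
S -> hit
Y -> hit
G -> hit
Hits: 10.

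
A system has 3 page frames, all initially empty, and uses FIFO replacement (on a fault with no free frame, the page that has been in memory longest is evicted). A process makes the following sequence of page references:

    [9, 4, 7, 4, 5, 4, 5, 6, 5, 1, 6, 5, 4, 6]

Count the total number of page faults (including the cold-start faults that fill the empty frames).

9 → miss, frames (9)
4 → miss, frames (9 4)
7 → miss, frames (9 4 7)
4 → hit
5 → miss, evict 9, frames (4 7 5)
4 → hit
5 → hit
6 → miss, evict 4, frames (7 5 6)
5 → hit
1 → miss, evict 7, frames (5 6 1)
6 → hit
5 → hit
4 → miss, evict 5, frames (6 1 4)
6 → hit
Page faults: 7.

7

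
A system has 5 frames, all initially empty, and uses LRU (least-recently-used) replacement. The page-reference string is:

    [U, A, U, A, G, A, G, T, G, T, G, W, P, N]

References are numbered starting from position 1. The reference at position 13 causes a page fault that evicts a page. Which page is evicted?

U

pos 1: U → miss, frames (U)
pos 2: A → miss, frames (U A)
pos 3: U → hit
pos 4: A → hit
pos 5: G → miss, frames (U A G)
pos 6: A → hit
pos 7: G → hit
pos 8: T → miss, frames (U A G T)
pos 9: G → hit
pos 10: T → hit
pos 11: G → hit
pos 12: W → miss, frames (U A T G W)
pos 13: P → miss, evict U, frames (A T G W P)
At position 13, page U is evicted.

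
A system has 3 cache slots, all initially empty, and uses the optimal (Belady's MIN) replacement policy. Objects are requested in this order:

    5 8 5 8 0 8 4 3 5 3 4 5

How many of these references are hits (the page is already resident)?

7

5: fault, frames (5)
8: fault, frames (5 8)
5: hit
8: hit
0: fault, frames (5 8 0)
8: hit
4: fault, evict 0, frames (5 8 4)
3: fault, evict 8, frames (5 4 3)
5: hit
3: hit
4: hit
5: hit
Hits: 7.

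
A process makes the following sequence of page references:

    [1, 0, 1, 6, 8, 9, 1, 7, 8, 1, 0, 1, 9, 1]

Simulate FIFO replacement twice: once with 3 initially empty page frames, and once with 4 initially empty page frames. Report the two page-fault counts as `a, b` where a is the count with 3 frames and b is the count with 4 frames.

3 frames: F F . F F F F F F . F F F . → 11 faults.
4 frames: F F . F F F F F . . F . . . → 8 faults.
8 < 11: adding a frame reduced faults, as is typical.

11, 8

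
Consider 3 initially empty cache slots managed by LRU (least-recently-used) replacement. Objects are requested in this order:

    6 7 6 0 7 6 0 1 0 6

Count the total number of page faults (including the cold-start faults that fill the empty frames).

4

6 -> fault, frames [6]
7 -> fault, frames [6, 7]
6 -> hit
0 -> fault, frames [7, 6, 0]
7 -> hit
6 -> hit
0 -> hit
1 -> fault, evict 7, frames [6, 0, 1]
0 -> hit
6 -> hit
Page faults: 4.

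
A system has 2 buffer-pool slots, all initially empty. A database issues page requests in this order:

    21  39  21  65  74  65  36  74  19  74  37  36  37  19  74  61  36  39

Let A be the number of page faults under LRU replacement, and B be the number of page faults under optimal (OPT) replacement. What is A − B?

Under LRU: F F . F F . F F F . F F . F F F F F → 14 faults.
Under OPT: F F . F F . F . F . F F . F F F . F → 12 faults.
A − B = 14 − 12 = 2.

2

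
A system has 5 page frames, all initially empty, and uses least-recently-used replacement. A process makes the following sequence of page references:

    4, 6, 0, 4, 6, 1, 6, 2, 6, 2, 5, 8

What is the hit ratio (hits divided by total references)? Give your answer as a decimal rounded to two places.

4: fault, frames {4}
6: fault, frames {4,6}
0: fault, frames {4,6,0}
4: hit
6: hit
1: fault, frames {0,4,6,1}
6: hit
2: fault, frames {0,4,1,6,2}
6: hit
2: hit
5: fault, evict 0, frames {4,1,6,2,5}
8: fault, evict 4, frames {1,6,2,5,8}
Hits: 5 of 12 references → 5/12 = 0.4167.

0.42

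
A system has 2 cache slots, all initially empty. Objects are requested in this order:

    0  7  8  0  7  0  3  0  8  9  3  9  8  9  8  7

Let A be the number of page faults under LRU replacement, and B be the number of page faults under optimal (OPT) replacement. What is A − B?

2

Under LRU: F F F F F . F . F F F . F . . F → 11 faults.
Under OPT: F F F . F . F . F F . . F . . F → 9 faults.
A − B = 11 − 9 = 2.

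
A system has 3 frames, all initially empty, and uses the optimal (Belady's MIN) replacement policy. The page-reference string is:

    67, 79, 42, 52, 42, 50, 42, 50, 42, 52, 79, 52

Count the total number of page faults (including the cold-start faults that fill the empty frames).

6

67 → fault, frames (67)
79 → fault, frames (67 79)
42 → fault, frames (67 79 42)
52 → fault, evict 67, frames (79 42 52)
42 → hit
50 → fault, evict 79, frames (42 52 50)
42 → hit
50 → hit
42 → hit
52 → hit
79 → fault, evict 50, frames (42 52 79)
52 → hit
Page faults: 6.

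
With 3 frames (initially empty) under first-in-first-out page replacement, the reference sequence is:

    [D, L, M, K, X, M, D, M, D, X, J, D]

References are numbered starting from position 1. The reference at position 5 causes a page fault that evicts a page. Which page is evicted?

L

pos 1: D: fault, frames {D}
pos 2: L: fault, frames {D,L}
pos 3: M: fault, frames {D,L,M}
pos 4: K: fault, evict D, frames {L,M,K}
pos 5: X: fault, evict L, frames {M,K,X}
At position 5, page L is evicted.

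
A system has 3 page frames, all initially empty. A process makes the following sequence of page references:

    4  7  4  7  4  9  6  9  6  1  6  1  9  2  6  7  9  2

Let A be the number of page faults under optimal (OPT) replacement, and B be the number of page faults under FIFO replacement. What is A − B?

-1

Under OPT: F F . . . F F . . F . . . F . F . . → 7 faults.
Under FIFO: F F . . . F F . . F . . . F . F F . → 8 faults.
A − B = 7 − 8 = -1.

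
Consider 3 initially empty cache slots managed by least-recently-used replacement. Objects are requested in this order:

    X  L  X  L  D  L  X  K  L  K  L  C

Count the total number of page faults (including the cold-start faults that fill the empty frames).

X: miss, frames [X]
L: miss, frames [X, L]
X: hit
L: hit
D: miss, frames [X, L, D]
L: hit
X: hit
K: miss, evict D, frames [L, X, K]
L: hit
K: hit
L: hit
C: miss, evict X, frames [K, L, C]
Page faults: 5.

5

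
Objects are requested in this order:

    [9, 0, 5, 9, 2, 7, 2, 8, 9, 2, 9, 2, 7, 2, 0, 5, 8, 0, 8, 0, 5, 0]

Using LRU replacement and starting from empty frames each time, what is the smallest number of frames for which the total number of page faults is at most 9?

4

f=1: 22 faults
f=2: 15 faults
f=3: 11 faults
f=4: 9 faults
f=5: 9 faults
f=6: 6 faults
Smallest f with faults ≤ 9 is 4.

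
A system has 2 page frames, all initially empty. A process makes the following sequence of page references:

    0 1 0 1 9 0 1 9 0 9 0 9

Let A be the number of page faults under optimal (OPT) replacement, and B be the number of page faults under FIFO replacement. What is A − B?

Under OPT: F F . . F . F . F . . . → 5 faults.
Under FIFO: F F . . F F F F F . . . → 7 faults.
A − B = 5 − 7 = -2.

-2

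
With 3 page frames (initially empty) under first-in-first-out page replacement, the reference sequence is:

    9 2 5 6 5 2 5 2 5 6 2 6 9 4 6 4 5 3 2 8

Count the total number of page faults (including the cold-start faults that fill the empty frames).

9 -> miss, frames {9}
2 -> miss, frames {9,2}
5 -> miss, frames {9,2,5}
6 -> miss, evict 9, frames {2,5,6}
5 -> hit
2 -> hit
5 -> hit
2 -> hit
5 -> hit
6 -> hit
2 -> hit
6 -> hit
9 -> miss, evict 2, frames {5,6,9}
4 -> miss, evict 5, frames {6,9,4}
6 -> hit
4 -> hit
5 -> miss, evict 6, frames {9,4,5}
3 -> miss, evict 9, frames {4,5,3}
2 -> miss, evict 4, frames {5,3,2}
8 -> miss, evict 5, frames {3,2,8}
Page faults: 10.

10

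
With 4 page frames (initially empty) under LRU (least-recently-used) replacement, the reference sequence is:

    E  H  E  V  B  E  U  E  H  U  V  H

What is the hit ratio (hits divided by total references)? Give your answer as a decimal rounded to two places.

0.42

E → fault, frames (E)
H → fault, frames (E H)
E → hit
V → fault, frames (H E V)
B → fault, frames (H E V B)
E → hit
U → fault, evict H, frames (V B E U)
E → hit
H → fault, evict V, frames (B U E H)
U → hit
V → fault, evict B, frames (E H U V)
H → hit
Hits: 5 of 12 references → 5/12 = 0.4167.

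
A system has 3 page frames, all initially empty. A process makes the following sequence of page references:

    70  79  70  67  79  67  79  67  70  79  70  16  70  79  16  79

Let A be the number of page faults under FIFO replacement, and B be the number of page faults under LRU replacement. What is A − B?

2

Under FIFO: F F . F . . . . . . . F F F . . → 6 faults.
Under LRU: F F . F . . . . . . . F . . . . → 4 faults.
A − B = 6 − 4 = 2.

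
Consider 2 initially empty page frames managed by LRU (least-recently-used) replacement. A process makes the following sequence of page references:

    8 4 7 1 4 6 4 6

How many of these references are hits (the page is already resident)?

8 -> fault, frames {8}
4 -> fault, frames {8,4}
7 -> fault, evict 8, frames {4,7}
1 -> fault, evict 4, frames {7,1}
4 -> fault, evict 7, frames {1,4}
6 -> fault, evict 1, frames {4,6}
4 -> hit
6 -> hit
Hits: 2.

2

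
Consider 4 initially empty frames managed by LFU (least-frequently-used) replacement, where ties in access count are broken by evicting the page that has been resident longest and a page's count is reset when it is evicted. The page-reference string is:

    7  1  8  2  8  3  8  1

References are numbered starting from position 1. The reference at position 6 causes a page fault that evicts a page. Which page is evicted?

pos 1: 7: fault, frames [7]
pos 2: 1: fault, frames [7, 1]
pos 3: 8: fault, frames [7, 1, 8]
pos 4: 2: fault, frames [7, 1, 8, 2]
pos 5: 8: hit
pos 6: 3: fault, evict 7, frames [1, 8, 2, 3]
At position 6, page 7 is evicted.

7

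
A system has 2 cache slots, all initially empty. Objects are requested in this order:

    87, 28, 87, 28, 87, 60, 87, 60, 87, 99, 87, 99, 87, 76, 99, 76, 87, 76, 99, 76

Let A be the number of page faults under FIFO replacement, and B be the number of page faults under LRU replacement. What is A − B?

1

Under FIFO: F F . . . F F . . F . . . F . . F . F F → 9 faults.
Under LRU: F F . . . F . . . F . . . F F . F . F . → 8 faults.
A − B = 9 − 8 = 1.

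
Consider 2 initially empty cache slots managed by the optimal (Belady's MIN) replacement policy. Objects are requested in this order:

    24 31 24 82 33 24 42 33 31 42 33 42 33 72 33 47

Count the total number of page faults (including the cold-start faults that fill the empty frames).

24: fault, frames {24}
31: fault, frames {24,31}
24: hit
82: fault, evict 31, frames {24,82}
33: fault, evict 82, frames {24,33}
24: hit
42: fault, evict 24, frames {33,42}
33: hit
31: fault, evict 33, frames {42,31}
42: hit
33: fault, evict 31, frames {42,33}
42: hit
33: hit
72: fault, evict 42, frames {33,72}
33: hit
47: fault, evict 72, frames {33,47}
Page faults: 9.

9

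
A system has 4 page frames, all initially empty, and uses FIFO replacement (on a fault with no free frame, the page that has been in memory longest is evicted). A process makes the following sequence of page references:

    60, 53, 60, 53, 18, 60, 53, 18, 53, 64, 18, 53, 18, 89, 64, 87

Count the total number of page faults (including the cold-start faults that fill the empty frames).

60: miss, frames [60]
53: miss, frames [60, 53]
60: hit
53: hit
18: miss, frames [60, 53, 18]
60: hit
53: hit
18: hit
53: hit
64: miss, frames [60, 53, 18, 64]
18: hit
53: hit
18: hit
89: miss, evict 60, frames [53, 18, 64, 89]
64: hit
87: miss, evict 53, frames [18, 64, 89, 87]
Page faults: 6.

6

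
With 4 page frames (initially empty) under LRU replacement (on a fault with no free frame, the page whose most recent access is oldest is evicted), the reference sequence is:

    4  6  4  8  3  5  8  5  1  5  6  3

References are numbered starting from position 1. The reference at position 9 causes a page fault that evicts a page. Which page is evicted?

pos 1: 4: miss, frames {4}
pos 2: 6: miss, frames {4,6}
pos 3: 4: hit
pos 4: 8: miss, frames {6,4,8}
pos 5: 3: miss, frames {6,4,8,3}
pos 6: 5: miss, evict 6, frames {4,8,3,5}
pos 7: 8: hit
pos 8: 5: hit
pos 9: 1: miss, evict 4, frames {3,8,5,1}
At position 9, page 4 is evicted.

4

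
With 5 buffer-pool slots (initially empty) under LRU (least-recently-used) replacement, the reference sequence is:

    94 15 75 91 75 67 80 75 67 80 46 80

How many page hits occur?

94 → fault, frames [94]
15 → fault, frames [94, 15]
75 → fault, frames [94, 15, 75]
91 → fault, frames [94, 15, 75, 91]
75 → hit
67 → fault, frames [94, 15, 91, 75, 67]
80 → fault, evict 94, frames [15, 91, 75, 67, 80]
75 → hit
67 → hit
80 → hit
46 → fault, evict 15, frames [91, 75, 67, 80, 46]
80 → hit
Hits: 5.

5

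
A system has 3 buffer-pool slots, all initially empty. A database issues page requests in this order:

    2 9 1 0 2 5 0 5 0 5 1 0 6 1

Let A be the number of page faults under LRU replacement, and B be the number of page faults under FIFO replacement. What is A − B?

Under LRU: F F F F F F . . . . F . F . → 8 faults.
Under FIFO: F F F F F F . . . . F F F . → 9 faults.
A − B = 8 − 9 = -1.

-1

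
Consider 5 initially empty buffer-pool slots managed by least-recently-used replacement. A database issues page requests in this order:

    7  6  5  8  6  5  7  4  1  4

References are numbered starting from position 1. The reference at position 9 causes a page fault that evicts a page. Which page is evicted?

pos 1: 7 -> miss, frames {7}
pos 2: 6 -> miss, frames {7,6}
pos 3: 5 -> miss, frames {7,6,5}
pos 4: 8 -> miss, frames {7,6,5,8}
pos 5: 6 -> hit
pos 6: 5 -> hit
pos 7: 7 -> hit
pos 8: 4 -> miss, frames {8,6,5,7,4}
pos 9: 1 -> miss, evict 8, frames {6,5,7,4,1}
At position 9, page 8 is evicted.

8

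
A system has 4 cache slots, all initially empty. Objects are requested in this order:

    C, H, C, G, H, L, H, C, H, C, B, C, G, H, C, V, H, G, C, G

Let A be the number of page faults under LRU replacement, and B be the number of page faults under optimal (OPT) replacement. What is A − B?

1

Under LRU: F F . F . F . . . . F . F . . F . . . . → 7 faults.
Under OPT: F F . F . F . . . . F . . . . F . . . . → 6 faults.
A − B = 7 − 6 = 1.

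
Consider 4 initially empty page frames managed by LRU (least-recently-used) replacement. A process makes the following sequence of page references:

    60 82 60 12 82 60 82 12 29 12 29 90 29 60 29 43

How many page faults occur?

60: fault, frames {60}
82: fault, frames {60,82}
60: hit
12: fault, frames {82,60,12}
82: hit
60: hit
82: hit
12: hit
29: fault, frames {60,82,12,29}
12: hit
29: hit
90: fault, evict 60, frames {82,12,29,90}
29: hit
60: fault, evict 82, frames {12,90,29,60}
29: hit
43: fault, evict 12, frames {90,60,29,43}
Page faults: 7.

7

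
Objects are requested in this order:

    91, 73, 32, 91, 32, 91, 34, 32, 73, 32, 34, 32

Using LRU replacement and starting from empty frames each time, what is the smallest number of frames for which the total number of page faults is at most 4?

4

f=1: 12 faults
f=2: 8 faults
f=3: 5 faults
f=4: 4 faults
Smallest f with faults ≤ 4 is 4.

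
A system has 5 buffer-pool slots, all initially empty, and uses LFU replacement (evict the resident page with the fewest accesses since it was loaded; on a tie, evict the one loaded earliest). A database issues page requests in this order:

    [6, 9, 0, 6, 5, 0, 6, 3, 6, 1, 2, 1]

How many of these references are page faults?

7

6 → fault, frames [6]
9 → fault, frames [6, 9]
0 → fault, frames [6, 9, 0]
6 → hit
5 → fault, frames [6, 9, 0, 5]
0 → hit
6 → hit
3 → fault, frames [6, 9, 0, 5, 3]
6 → hit
1 → fault, evict 9, frames [6, 0, 5, 3, 1]
2 → fault, evict 5, frames [6, 0, 3, 1, 2]
1 → hit
Page faults: 7.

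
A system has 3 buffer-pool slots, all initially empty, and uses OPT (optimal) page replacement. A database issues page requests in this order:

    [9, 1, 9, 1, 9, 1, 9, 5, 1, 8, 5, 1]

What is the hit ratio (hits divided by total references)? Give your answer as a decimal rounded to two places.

9: fault, frames (9)
1: fault, frames (9 1)
9: hit
1: hit
9: hit
1: hit
9: hit
5: fault, frames (9 1 5)
1: hit
8: fault, evict 9, frames (1 5 8)
5: hit
1: hit
Hits: 8 of 12 references → 8/12 = 0.6667.

0.67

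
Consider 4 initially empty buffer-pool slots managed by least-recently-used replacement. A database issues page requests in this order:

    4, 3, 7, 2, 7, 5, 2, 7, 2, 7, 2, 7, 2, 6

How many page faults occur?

4 -> miss, frames [4]
3 -> miss, frames [4, 3]
7 -> miss, frames [4, 3, 7]
2 -> miss, frames [4, 3, 7, 2]
7 -> hit
5 -> miss, evict 4, frames [3, 2, 7, 5]
2 -> hit
7 -> hit
2 -> hit
7 -> hit
2 -> hit
7 -> hit
2 -> hit
6 -> miss, evict 3, frames [5, 7, 2, 6]
Page faults: 6.

6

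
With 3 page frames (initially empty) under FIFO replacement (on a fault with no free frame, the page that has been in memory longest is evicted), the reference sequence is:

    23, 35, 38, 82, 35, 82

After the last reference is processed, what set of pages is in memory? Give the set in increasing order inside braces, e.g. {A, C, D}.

{35, 38, 82}

23 → fault, frames {23}
35 → fault, frames {23,35}
38 → fault, frames {23,35,38}
82 → fault, evict 23, frames {35,38,82}
35 → hit
82 → hit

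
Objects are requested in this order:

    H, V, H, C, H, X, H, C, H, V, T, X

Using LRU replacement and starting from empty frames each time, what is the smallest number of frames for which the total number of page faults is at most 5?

f=1: 12 faults
f=2: 8 faults
f=3: 7 faults
f=4: 6 faults
f=5: 5 faults
Smallest f with faults ≤ 5 is 5.

5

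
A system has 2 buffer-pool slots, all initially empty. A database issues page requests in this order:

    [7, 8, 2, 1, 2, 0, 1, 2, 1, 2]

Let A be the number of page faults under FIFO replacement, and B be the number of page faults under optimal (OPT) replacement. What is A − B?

1

Under FIFO: F F F F . F . F F . → 7 faults.
Under OPT: F F F F . F . F . . → 6 faults.
A − B = 7 − 6 = 1.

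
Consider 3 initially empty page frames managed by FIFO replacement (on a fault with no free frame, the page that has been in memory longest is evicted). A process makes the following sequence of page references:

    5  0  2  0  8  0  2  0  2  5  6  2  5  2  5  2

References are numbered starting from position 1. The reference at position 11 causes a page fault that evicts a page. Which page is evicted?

2

pos 1: 5: miss, frames (5)
pos 2: 0: miss, frames (5 0)
pos 3: 2: miss, frames (5 0 2)
pos 4: 0: hit
pos 5: 8: miss, evict 5, frames (0 2 8)
pos 6: 0: hit
pos 7: 2: hit
pos 8: 0: hit
pos 9: 2: hit
pos 10: 5: miss, evict 0, frames (2 8 5)
pos 11: 6: miss, evict 2, frames (8 5 6)
At position 11, page 2 is evicted.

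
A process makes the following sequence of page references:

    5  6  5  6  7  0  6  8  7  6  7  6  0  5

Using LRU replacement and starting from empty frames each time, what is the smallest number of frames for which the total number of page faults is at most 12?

2

f=1: 14 faults
f=2: 10 faults
f=3: 8 faults
f=4: 6 faults
f=5: 5 faults
Smallest f with faults ≤ 12 is 2.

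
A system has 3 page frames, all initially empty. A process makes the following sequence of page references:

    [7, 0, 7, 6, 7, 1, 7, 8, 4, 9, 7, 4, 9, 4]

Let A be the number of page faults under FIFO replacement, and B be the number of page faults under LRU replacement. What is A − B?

Under FIFO: F F . F . F F F F F F . . . → 9 faults.
Under LRU: F F . F . F . F F F F . . . → 8 faults.
A − B = 9 − 8 = 1.

1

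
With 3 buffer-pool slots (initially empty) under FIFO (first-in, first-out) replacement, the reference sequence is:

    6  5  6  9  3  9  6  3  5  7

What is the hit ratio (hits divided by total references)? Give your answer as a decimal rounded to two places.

6 -> fault, frames {6}
5 -> fault, frames {6,5}
6 -> hit
9 -> fault, frames {6,5,9}
3 -> fault, evict 6, frames {5,9,3}
9 -> hit
6 -> fault, evict 5, frames {9,3,6}
3 -> hit
5 -> fault, evict 9, frames {3,6,5}
7 -> fault, evict 3, frames {6,5,7}
Hits: 3 of 10 references → 3/10 = 0.3000.

0.30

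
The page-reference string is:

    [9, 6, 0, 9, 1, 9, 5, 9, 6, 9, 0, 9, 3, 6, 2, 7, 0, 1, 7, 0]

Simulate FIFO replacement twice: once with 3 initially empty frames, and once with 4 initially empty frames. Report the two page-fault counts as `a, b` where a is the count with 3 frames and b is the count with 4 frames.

15, 13

3 frames: F F F . F F F . F . F F F F F F F F . . → 15 faults.
4 frames: F F F . F . F F F . F . F . F F . F . F → 13 faults.
13 < 15: adding a frame reduced faults, as is typical.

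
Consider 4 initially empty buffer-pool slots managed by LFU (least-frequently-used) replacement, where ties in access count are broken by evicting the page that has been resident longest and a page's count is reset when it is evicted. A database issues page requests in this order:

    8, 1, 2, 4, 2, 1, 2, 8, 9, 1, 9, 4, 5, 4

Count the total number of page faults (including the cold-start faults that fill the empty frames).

8 → miss, frames [8]
1 → miss, frames [8, 1]
2 → miss, frames [8, 1, 2]
4 → miss, frames [8, 1, 2, 4]
2 → hit
1 → hit
2 → hit
8 → hit
9 → miss, evict 4, frames [8, 1, 2, 9]
1 → hit
9 → hit
4 → miss, evict 8, frames [1, 2, 9, 4]
5 → miss, evict 4, frames [1, 2, 9, 5]
4 → miss, evict 5, frames [1, 2, 9, 4]
Page faults: 8.

8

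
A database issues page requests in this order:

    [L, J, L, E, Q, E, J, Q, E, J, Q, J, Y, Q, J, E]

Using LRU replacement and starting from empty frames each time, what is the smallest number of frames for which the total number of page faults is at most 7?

f=1: 16 faults
f=2: 13 faults
f=3: 7 faults
f=4: 5 faults
f=5: 5 faults
Smallest f with faults ≤ 7 is 3.

3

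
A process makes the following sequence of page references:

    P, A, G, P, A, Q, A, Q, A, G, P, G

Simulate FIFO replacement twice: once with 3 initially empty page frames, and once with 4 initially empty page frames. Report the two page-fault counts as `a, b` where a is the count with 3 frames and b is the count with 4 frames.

3 frames: F F F . . F . . . . F . → 5 faults.
4 frames: F F F . . F . . . . . . → 4 faults.
4 < 5: adding a frame reduced faults, as is typical.

5, 4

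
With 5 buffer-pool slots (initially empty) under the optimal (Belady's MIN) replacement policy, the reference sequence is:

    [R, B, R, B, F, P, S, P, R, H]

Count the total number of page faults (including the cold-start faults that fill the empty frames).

6

R → miss, frames [R]
B → miss, frames [R, B]
R → hit
B → hit
F → miss, frames [R, B, F]
P → miss, frames [R, B, F, P]
S → miss, frames [R, B, F, P, S]
P → hit
R → hit
H → miss, evict S, frames [R, B, F, P, H]
Page faults: 6.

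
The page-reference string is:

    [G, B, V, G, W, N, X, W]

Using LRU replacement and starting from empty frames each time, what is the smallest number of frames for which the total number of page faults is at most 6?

3

f=1: 8 faults
f=2: 8 faults
f=3: 6 faults
f=4: 6 faults
f=5: 6 faults
f=6: 6 faults
Smallest f with faults ≤ 6 is 3.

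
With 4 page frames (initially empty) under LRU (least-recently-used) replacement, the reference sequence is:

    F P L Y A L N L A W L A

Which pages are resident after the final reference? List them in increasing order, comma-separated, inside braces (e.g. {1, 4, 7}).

{A, L, N, W}

F -> miss, frames [F]
P -> miss, frames [F, P]
L -> miss, frames [F, P, L]
Y -> miss, frames [F, P, L, Y]
A -> miss, evict F, frames [P, L, Y, A]
L -> hit
N -> miss, evict P, frames [Y, A, L, N]
L -> hit
A -> hit
W -> miss, evict Y, frames [N, L, A, W]
L -> hit
A -> hit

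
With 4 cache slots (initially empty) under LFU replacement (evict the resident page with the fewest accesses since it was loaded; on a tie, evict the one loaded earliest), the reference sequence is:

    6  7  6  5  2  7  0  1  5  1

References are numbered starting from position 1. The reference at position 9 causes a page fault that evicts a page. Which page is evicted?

0

pos 1: 6 → fault, frames [6]
pos 2: 7 → fault, frames [6, 7]
pos 3: 6 → hit
pos 4: 5 → fault, frames [6, 7, 5]
pos 5: 2 → fault, frames [6, 7, 5, 2]
pos 6: 7 → hit
pos 7: 0 → fault, evict 5, frames [6, 7, 2, 0]
pos 8: 1 → fault, evict 2, frames [6, 7, 0, 1]
pos 9: 5 → fault, evict 0, frames [6, 7, 1, 5]
At position 9, page 0 is evicted.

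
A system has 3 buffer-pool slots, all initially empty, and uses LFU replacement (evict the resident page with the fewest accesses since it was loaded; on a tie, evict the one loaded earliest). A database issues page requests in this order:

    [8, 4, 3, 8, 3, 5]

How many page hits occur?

8 -> fault, frames (8)
4 -> fault, frames (8 4)
3 -> fault, frames (8 4 3)
8 -> hit
3 -> hit
5 -> fault, evict 4, frames (8 3 5)
Hits: 2.

2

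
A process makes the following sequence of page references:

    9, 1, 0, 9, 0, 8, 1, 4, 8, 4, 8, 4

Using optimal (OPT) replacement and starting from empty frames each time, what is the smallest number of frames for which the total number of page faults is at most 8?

2

f=1: 12 faults
f=2: 6 faults
f=3: 5 faults
f=4: 5 faults
f=5: 5 faults
Smallest f with faults ≤ 8 is 2.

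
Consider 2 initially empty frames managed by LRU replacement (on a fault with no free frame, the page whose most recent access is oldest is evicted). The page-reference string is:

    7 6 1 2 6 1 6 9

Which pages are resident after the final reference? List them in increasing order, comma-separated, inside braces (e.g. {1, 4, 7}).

7 -> miss, frames {7}
6 -> miss, frames {7,6}
1 -> miss, evict 7, frames {6,1}
2 -> miss, evict 6, frames {1,2}
6 -> miss, evict 1, frames {2,6}
1 -> miss, evict 2, frames {6,1}
6 -> hit
9 -> miss, evict 1, frames {6,9}

{6, 9}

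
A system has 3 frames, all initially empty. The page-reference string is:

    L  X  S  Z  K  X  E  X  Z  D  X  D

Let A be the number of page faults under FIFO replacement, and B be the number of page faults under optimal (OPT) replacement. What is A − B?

Under FIFO: F F F F F F F . F F F . → 10 faults.
Under OPT: F F F F F . F . . F . . → 7 faults.
A − B = 10 − 7 = 3.

3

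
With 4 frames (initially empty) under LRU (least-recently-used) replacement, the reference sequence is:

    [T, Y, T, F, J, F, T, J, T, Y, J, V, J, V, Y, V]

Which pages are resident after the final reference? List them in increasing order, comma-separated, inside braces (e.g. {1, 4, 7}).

{J, T, V, Y}

T: miss, frames (T)
Y: miss, frames (T Y)
T: hit
F: miss, frames (Y T F)
J: miss, frames (Y T F J)
F: hit
T: hit
J: hit
T: hit
Y: hit
J: hit
V: miss, evict F, frames (T Y J V)
J: hit
V: hit
Y: hit
V: hit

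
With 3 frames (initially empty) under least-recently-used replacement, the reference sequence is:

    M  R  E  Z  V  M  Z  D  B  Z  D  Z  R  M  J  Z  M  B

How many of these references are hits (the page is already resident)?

M → miss, frames [M]
R → miss, frames [M, R]
E → miss, frames [M, R, E]
Z → miss, evict M, frames [R, E, Z]
V → miss, evict R, frames [E, Z, V]
M → miss, evict E, frames [Z, V, M]
Z → hit
D → miss, evict V, frames [M, Z, D]
B → miss, evict M, frames [Z, D, B]
Z → hit
D → hit
Z → hit
R → miss, evict B, frames [D, Z, R]
M → miss, evict D, frames [Z, R, M]
J → miss, evict Z, frames [R, M, J]
Z → miss, evict R, frames [M, J, Z]
M → hit
B → miss, evict J, frames [Z, M, B]
Hits: 5.

5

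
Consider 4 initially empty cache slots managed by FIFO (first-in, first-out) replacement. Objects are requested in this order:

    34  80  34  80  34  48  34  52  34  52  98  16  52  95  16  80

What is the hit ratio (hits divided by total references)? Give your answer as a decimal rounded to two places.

0.50

34 → miss, frames (34)
80 → miss, frames (34 80)
34 → hit
80 → hit
34 → hit
48 → miss, frames (34 80 48)
34 → hit
52 → miss, frames (34 80 48 52)
34 → hit
52 → hit
98 → miss, evict 34, frames (80 48 52 98)
16 → miss, evict 80, frames (48 52 98 16)
52 → hit
95 → miss, evict 48, frames (52 98 16 95)
16 → hit
80 → miss, evict 52, frames (98 16 95 80)
Hits: 8 of 16 references → 8/16 = 0.5000.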